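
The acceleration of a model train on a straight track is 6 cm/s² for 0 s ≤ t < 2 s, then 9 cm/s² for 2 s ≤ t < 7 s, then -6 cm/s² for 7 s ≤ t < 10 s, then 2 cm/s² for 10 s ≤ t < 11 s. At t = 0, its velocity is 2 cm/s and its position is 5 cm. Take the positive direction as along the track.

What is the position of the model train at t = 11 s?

395.5 cm

On each constant-a segment, Δv = aΔt and Δx = v₀Δt + ½aΔt²; chain segment to segment.
0–2 s: v starts 2 cm/s; Δx = 2·2 + ½·6·2² = 16 cm; v ends 14 cm/s.
2–7 s: v starts 14 cm/s; Δx = 14·5 + ½·9·5² = 182.5 cm; v ends 59 cm/s.
7–10 s: v starts 59 cm/s; Δx = 59·3 + ½·-6·3² = 150 cm; v ends 41 cm/s.
10–11 s: v starts 41 cm/s; Δx = 41·1 + ½·2·1² = 42 cm; v ends 43 cm/s.
x(11) = 5 + Σ Δx = 395.5 cm.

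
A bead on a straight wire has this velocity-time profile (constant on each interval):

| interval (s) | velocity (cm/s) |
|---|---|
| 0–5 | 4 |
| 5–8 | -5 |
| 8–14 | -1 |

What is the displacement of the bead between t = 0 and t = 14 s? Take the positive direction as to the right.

-1 cm

Displacement is the signed area under the v-t curve.
0–5 s: 4 × 5 = 20 cm
5–8 s: -5 × 3 = -15 cm
8–14 s: -1 × 6 = -6 cm
Net displacement = -1 cm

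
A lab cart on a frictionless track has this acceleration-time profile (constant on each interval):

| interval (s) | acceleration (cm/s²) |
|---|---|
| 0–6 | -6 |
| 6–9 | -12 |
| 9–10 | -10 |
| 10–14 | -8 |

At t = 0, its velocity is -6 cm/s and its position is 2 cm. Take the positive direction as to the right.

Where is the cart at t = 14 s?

On each constant-a segment, Δv = aΔt and Δx = v₀Δt + ½aΔt²; chain segment to segment.
0–6 s: v starts -6 cm/s; Δx = -6·6 + ½·-6·6² = -144 cm; v ends -42 cm/s.
6–9 s: v starts -42 cm/s; Δx = -42·3 + ½·-12·3² = -180 cm; v ends -78 cm/s.
9–10 s: v starts -78 cm/s; Δx = -78·1 + ½·-10·1² = -83 cm; v ends -88 cm/s.
10–14 s: v starts -88 cm/s; Δx = -88·4 + ½·-8·4² = -416 cm; v ends -120 cm/s.
x(14) = 2 + Σ Δx = -821 cm.

-821 cm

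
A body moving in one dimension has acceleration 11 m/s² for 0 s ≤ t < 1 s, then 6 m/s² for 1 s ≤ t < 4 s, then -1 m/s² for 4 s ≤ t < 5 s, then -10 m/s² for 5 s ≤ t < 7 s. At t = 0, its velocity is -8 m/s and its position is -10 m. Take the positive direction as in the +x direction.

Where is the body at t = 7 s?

64 m

On each constant-a segment, Δv = aΔt and Δx = v₀Δt + ½aΔt²; chain segment to segment.
0–1 s: v starts -8 m/s; Δx = -8·1 + ½·11·1² = -2.5 m; v ends 3 m/s.
1–4 s: v starts 3 m/s; Δx = 3·3 + ½·6·3² = 36 m; v ends 21 m/s.
4–5 s: v starts 21 m/s; Δx = 21·1 + ½·-1·1² = 20.5 m; v ends 20 m/s.
5–7 s: v starts 20 m/s; Δx = 20·2 + ½·-10·2² = 20 m; v ends 0 m/s.
x(7) = -10 + Σ Δx = 64 m.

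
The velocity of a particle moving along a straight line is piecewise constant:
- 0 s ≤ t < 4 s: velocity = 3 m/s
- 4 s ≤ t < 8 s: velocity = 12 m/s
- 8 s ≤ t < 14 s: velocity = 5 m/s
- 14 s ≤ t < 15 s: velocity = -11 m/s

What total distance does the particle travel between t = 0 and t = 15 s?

Distance (not displacement) is the total path length: add the absolute areas under v-t.
0–4 s: |3| × 4 = 12 m
4–8 s: |12| × 4 = 48 m
8–14 s: |5| × 6 = 30 m
14–15 s: |-11| × 1 = 11 m
Total distance = 101 m

101 m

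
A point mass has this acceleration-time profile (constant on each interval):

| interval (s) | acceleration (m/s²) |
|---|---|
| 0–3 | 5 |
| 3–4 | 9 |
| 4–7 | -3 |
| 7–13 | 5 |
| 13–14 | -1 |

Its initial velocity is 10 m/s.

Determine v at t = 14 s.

54 m/s

Δv equals the area under the a-t graph; then v = v₀ + Δv.
0–3 s: 5 × 3 = 15 m/s
3–4 s: 9 × 1 = 9 m/s
4–7 s: -3 × 3 = -9 m/s
7–13 s: 5 × 6 = 30 m/s
13–14 s: -1 × 1 = -1 m/s
Δv = 44 m/s, so v(14) = 10 + (44) = 54 m/s.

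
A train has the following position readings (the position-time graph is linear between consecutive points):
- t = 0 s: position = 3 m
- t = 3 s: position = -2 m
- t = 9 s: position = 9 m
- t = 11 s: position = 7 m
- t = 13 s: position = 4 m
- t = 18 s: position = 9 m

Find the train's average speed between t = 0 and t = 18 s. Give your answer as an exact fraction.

13/9 m/s

Average speed = (total path length)/(elapsed time); on a piecewise-linear x-t graph the path length is Σ|Δx|.
0–3 s: |Δx| = |-2 − 3| = 5 m
3–9 s: |Δx| = |9 − -2| = 11 m
9–11 s: |Δx| = |7 − 9| = 2 m
11–13 s: |Δx| = |4 − 7| = 3 m
13–18 s: |Δx| = |9 − 4| = 5 m
Total path = 26 m; average speed = 26/18 = 13/9 m/s.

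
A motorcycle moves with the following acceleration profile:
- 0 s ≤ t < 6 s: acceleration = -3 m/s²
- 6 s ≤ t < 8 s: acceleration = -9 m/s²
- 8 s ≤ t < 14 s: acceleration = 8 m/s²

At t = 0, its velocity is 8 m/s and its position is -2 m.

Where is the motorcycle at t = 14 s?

-70 m

On each constant-a segment, Δv = aΔt and Δx = v₀Δt + ½aΔt²; chain segment to segment.
0–6 s: v starts 8 m/s; Δx = 8·6 + ½·-3·6² = -6 m; v ends -10 m/s.
6–8 s: v starts -10 m/s; Δx = -10·2 + ½·-9·2² = -38 m; v ends -28 m/s.
8–14 s: v starts -28 m/s; Δx = -28·6 + ½·8·6² = -24 m; v ends 20 m/s.
x(14) = -2 + Σ Δx = -70 m.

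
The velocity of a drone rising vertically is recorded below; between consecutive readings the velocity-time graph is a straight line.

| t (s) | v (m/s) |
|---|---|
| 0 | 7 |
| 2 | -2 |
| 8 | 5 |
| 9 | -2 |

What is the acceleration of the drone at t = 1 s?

Acceleration is the slope of the v-t graph on 0–2 s: (-2 − 7)/(2 − 0) = -4.5 m/s².

-4.5 m/s²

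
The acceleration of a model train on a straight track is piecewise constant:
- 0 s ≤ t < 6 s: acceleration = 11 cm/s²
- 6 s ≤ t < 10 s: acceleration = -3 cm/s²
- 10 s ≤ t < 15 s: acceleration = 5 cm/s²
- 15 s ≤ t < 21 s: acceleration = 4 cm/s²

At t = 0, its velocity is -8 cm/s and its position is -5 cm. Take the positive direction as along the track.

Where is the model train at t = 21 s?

On each constant-a segment, Δv = aΔt and Δx = v₀Δt + ½aΔt²; chain segment to segment.
0–6 s: v starts -8 cm/s; Δx = -8·6 + ½·11·6² = 150 cm; v ends 58 cm/s.
6–10 s: v starts 58 cm/s; Δx = 58·4 + ½·-3·4² = 208 cm; v ends 46 cm/s.
10–15 s: v starts 46 cm/s; Δx = 46·5 + ½·5·5² = 292.5 cm; v ends 71 cm/s.
15–21 s: v starts 71 cm/s; Δx = 71·6 + ½·4·6² = 498 cm; v ends 95 cm/s.
x(21) = -5 + Σ Δx = 1143.5 cm.

1143.5 cm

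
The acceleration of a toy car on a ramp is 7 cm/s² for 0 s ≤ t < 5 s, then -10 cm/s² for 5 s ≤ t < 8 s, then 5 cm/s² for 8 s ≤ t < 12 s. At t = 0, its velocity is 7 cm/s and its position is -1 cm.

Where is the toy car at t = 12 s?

290.5 cm

On each constant-a segment, Δv = aΔt and Δx = v₀Δt + ½aΔt²; chain segment to segment.
0–5 s: v starts 7 cm/s; Δx = 7·5 + ½·7·5² = 122.5 cm; v ends 42 cm/s.
5–8 s: v starts 42 cm/s; Δx = 42·3 + ½·-10·3² = 81 cm; v ends 12 cm/s.
8–12 s: v starts 12 cm/s; Δx = 12·4 + ½·5·4² = 88 cm; v ends 32 cm/s.
x(12) = -1 + Σ Δx = 290.5 cm.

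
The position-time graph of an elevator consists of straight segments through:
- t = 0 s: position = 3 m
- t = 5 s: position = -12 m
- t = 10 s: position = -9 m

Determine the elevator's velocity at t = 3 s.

-3 m/s

Velocity is the slope of the x-t graph on 0–5 s: (-12 − 3)/(5 − 0) = -3 m/s.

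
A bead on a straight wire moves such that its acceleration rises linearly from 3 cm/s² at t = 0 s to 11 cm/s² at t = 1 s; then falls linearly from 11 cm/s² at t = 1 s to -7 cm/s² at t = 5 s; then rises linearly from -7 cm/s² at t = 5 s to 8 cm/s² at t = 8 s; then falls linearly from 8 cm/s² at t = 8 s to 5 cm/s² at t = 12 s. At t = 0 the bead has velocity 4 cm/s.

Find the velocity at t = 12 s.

Δv equals the area under the a-t graph; then v = v₀ + Δv.
0–1 s: ½(3 + 11)(1) = 7 cm/s
1–5 s: ½(11 + -7)(4) = 8 cm/s
5–8 s: ½(-7 + 8)(3) = 1.5 cm/s
8–12 s: ½(8 + 5)(4) = 26 cm/s
Δv = 42.5 cm/s, so v(12) = 4 + (42.5) = 46.5 cm/s.

46.5 cm/s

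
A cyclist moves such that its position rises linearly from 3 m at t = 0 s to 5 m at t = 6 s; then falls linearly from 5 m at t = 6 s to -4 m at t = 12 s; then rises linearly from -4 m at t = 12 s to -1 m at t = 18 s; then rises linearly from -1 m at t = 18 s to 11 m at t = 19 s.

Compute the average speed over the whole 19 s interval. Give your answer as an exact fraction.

Average speed = (total path length)/(elapsed time); on a piecewise-linear x-t graph the path length is Σ|Δx|.
0–6 s: |Δx| = |5 − 3| = 2 m
6–12 s: |Δx| = |-4 − 5| = 9 m
12–18 s: |Δx| = |-1 − -4| = 3 m
18–19 s: |Δx| = |11 − -1| = 12 m
Total path = 26 m; average speed = 26/19 = 26/19 m/s.

26/19 m/s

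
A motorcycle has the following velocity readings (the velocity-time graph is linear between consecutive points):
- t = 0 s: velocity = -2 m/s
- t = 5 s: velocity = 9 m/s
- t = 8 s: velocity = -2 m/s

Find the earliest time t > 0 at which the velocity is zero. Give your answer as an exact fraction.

t = 10/11 s

v changes sign on 0–5 s (from -2 to 9); the graph is linear there, so v = 0 at t = 0 + (2)·(5 − 0)/(9 − -2) = 10/11 s.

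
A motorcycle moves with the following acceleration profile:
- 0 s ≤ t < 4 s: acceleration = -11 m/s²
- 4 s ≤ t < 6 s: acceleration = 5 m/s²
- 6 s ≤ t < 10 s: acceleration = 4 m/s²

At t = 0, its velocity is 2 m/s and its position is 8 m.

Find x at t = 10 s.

On each constant-a segment, Δv = aΔt and Δx = v₀Δt + ½aΔt²; chain segment to segment.
0–4 s: v starts 2 m/s; Δx = 2·4 + ½·-11·4² = -80 m; v ends -42 m/s.
4–6 s: v starts -42 m/s; Δx = -42·2 + ½·5·2² = -74 m; v ends -32 m/s.
6–10 s: v starts -32 m/s; Δx = -32·4 + ½·4·4² = -96 m; v ends -16 m/s.
x(10) = 8 + Σ Δx = -242 m.

-242 m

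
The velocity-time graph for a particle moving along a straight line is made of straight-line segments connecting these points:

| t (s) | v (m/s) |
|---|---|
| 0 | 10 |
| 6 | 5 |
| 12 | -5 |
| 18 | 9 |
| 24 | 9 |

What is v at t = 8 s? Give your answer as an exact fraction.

5/3 m/s

On 6–12 s the graph is linear from 5 to -5 m/s: v(8) = 5 + (-5 − 5)·(8 − 6)/(12 − 6) = 5/3 m/s.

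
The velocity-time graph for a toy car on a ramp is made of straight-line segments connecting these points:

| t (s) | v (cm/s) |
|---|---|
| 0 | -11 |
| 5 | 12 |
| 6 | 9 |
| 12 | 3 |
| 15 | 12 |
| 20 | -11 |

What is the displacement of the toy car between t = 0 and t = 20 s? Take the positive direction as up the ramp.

74 cm

Displacement is the signed area under the v-t curve.
0–5 s: ½(-11 + 12)(5) = 2.5 cm
5–6 s: ½(12 + 9)(1) = 10.5 cm
6–12 s: ½(9 + 3)(6) = 36 cm
12–15 s: ½(3 + 12)(3) = 22.5 cm
15–20 s: ½(12 + -11)(5) = 2.5 cm
Net displacement = 74 cm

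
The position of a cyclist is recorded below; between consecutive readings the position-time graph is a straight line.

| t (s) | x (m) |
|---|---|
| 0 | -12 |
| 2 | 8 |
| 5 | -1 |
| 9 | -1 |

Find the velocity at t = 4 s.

Velocity is the slope of the x-t graph on 2–5 s: (-1 − 8)/(5 − 2) = -3 m/s.

-3 m/s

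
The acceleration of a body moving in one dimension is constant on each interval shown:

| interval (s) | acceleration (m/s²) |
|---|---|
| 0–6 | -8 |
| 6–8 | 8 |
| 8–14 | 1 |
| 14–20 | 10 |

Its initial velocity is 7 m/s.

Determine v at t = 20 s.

41 m/s

Δv equals the area under the a-t graph; then v = v₀ + Δv.
0–6 s: -8 × 6 = -48 m/s
6–8 s: 8 × 2 = 16 m/s
8–14 s: 1 × 6 = 6 m/s
14–20 s: 10 × 6 = 60 m/s
Δv = 34 m/s, so v(20) = 7 + (34) = 41 m/s.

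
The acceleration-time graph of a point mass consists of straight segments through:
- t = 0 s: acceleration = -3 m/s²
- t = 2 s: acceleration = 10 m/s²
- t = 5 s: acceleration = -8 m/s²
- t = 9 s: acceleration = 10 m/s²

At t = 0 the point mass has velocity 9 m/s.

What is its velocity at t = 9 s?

23 m/s

Δv equals the area under the a-t graph; then v = v₀ + Δv.
0–2 s: ½(-3 + 10)(2) = 7 m/s
2–5 s: ½(10 + -8)(3) = 3 m/s
5–9 s: ½(-8 + 10)(4) = 4 m/s
Δv = 14 m/s, so v(9) = 9 + (14) = 23 m/s.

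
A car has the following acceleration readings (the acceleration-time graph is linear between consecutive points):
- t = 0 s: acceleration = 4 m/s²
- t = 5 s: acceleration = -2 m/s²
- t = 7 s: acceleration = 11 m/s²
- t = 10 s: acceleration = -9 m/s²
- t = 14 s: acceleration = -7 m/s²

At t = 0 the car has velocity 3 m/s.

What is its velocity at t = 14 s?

Δv equals the area under the a-t graph; then v = v₀ + Δv.
0–5 s: ½(4 + -2)(5) = 5 m/s
5–7 s: ½(-2 + 11)(2) = 9 m/s
7–10 s: ½(11 + -9)(3) = 3 m/s
10–14 s: ½(-9 + -7)(4) = -32 m/s
Δv = -15 m/s, so v(14) = 3 + (-15) = -12 m/s.

-12 m/s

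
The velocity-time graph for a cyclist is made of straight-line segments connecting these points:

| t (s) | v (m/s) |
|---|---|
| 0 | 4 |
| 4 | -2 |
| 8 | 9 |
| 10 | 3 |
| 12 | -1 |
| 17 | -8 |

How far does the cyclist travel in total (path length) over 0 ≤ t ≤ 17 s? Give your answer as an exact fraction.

1951/33 m

Total distance travelled is ∫|v| dt — sum the magnitudes of each area piece.
0–4 s: v = 0 at t = 8/3 s; triangle areas 16/3 + 4/3 = 20/3 m
4–8 s: v = 0 at t = 52/11 s; triangle areas 8/11 + 162/11 = 170/11 m
8–10 s: |½(9 + 3)(2)| = 12 m
10–12 s: v = 0 at t = 11.5 s; triangle areas 2.25 + 0.25 = 2.5 m
12–17 s: |½(-1 + -8)(5)| = 22.5 m
Total distance = 1951/33 m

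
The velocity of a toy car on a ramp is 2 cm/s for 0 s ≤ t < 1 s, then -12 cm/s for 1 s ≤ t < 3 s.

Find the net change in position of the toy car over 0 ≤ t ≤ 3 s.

Net displacement equals the area under the velocity-time graph (areas below the axis count negative).
0–1 s: 2 × 1 = 2 cm
1–3 s: -12 × 2 = -24 cm
Net displacement = -22 cm

-22 cm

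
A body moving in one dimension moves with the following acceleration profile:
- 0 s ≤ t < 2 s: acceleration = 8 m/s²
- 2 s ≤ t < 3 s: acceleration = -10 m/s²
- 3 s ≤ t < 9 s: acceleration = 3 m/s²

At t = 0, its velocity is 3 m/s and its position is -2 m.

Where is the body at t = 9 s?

142 m

On each constant-a segment, Δv = aΔt and Δx = v₀Δt + ½aΔt²; chain segment to segment.
0–2 s: v starts 3 m/s; Δx = 3·2 + ½·8·2² = 22 m; v ends 19 m/s.
2–3 s: v starts 19 m/s; Δx = 19·1 + ½·-10·1² = 14 m; v ends 9 m/s.
3–9 s: v starts 9 m/s; Δx = 9·6 + ½·3·6² = 108 m; v ends 27 m/s.
x(9) = -2 + Σ Δx = 142 m.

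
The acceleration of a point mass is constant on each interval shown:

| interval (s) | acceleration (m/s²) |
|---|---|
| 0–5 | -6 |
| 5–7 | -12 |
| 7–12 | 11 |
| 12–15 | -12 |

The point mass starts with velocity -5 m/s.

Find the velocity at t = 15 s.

Δv equals the area under the a-t graph; then v = v₀ + Δv.
0–5 s: -6 × 5 = -30 m/s
5–7 s: -12 × 2 = -24 m/s
7–12 s: 11 × 5 = 55 m/s
12–15 s: -12 × 3 = -36 m/s
Δv = -35 m/s, so v(15) = -5 + (-35) = -40 m/s.

-40 m/s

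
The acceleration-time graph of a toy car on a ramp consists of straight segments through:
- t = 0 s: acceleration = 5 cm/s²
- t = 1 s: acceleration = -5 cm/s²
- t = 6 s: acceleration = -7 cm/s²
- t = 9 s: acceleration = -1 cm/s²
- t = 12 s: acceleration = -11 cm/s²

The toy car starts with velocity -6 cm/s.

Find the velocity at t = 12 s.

-66 cm/s

Δv equals the area under the a-t graph; then v = v₀ + Δv.
0–1 s: ½(5 + -5)(1) = 0 cm/s
1–6 s: ½(-5 + -7)(5) = -30 cm/s
6–9 s: ½(-7 + -1)(3) = -12 cm/s
9–12 s: ½(-1 + -11)(3) = -18 cm/s
Δv = -60 cm/s, so v(12) = -6 + (-60) = -66 cm/s.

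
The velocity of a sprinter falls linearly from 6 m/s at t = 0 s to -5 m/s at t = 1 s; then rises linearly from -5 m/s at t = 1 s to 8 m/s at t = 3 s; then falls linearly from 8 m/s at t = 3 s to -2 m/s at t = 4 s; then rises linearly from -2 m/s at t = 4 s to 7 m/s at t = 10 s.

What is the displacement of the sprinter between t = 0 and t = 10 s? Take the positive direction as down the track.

Displacement is the signed area under the v-t curve.
0–1 s: ½(6 + -5)(1) = 0.5 m
1–3 s: ½(-5 + 8)(2) = 3 m
3–4 s: ½(8 + -2)(1) = 3 m
4–10 s: ½(-2 + 7)(6) = 15 m
Net displacement = 21.5 m

21.5 m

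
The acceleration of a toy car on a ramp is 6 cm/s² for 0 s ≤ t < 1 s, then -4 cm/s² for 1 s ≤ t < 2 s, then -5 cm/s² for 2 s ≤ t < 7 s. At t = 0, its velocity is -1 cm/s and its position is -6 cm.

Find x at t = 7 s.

On each constant-a segment, Δv = aΔt and Δx = v₀Δt + ½aΔt²; chain segment to segment.
0–1 s: v starts -1 cm/s; Δx = -1·1 + ½·6·1² = 2 cm; v ends 5 cm/s.
1–2 s: v starts 5 cm/s; Δx = 5·1 + ½·-4·1² = 3 cm; v ends 1 cm/s.
2–7 s: v starts 1 cm/s; Δx = 1·5 + ½·-5·5² = -57.5 cm; v ends -24 cm/s.
x(7) = -6 + Σ Δx = -58.5 cm.

-58.5 cm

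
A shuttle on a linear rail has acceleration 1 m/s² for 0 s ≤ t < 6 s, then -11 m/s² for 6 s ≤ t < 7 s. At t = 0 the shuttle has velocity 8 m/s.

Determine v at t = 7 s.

3 m/s

Δv equals the area under the a-t graph; then v = v₀ + Δv.
0–6 s: 1 × 6 = 6 m/s
6–7 s: -11 × 1 = -11 m/s
Δv = -5 m/s, so v(7) = 8 + (-5) = 3 m/s.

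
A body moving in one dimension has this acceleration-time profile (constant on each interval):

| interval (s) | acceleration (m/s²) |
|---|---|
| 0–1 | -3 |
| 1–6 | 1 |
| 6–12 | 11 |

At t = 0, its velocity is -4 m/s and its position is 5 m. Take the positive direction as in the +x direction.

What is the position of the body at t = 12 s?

On each constant-a segment, Δv = aΔt and Δx = v₀Δt + ½aΔt²; chain segment to segment.
0–1 s: v starts -4 m/s; Δx = -4·1 + ½·-3·1² = -5.5 m; v ends -7 m/s.
1–6 s: v starts -7 m/s; Δx = -7·5 + ½·1·5² = -22.5 m; v ends -2 m/s.
6–12 s: v starts -2 m/s; Δx = -2·6 + ½·11·6² = 186 m; v ends 64 m/s.
x(12) = 5 + Σ Δx = 163 m.

163 m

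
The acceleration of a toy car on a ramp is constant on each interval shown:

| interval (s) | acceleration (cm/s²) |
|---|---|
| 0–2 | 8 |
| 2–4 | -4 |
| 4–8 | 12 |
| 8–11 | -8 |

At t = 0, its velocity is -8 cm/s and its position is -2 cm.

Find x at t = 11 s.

210 cm

On each constant-a segment, Δv = aΔt and Δx = v₀Δt + ½aΔt²; chain segment to segment.
0–2 s: v starts -8 cm/s; Δx = -8·2 + ½·8·2² = 0 cm; v ends 8 cm/s.
2–4 s: v starts 8 cm/s; Δx = 8·2 + ½·-4·2² = 8 cm; v ends 0 cm/s.
4–8 s: v starts 0 cm/s; Δx = 0·4 + ½·12·4² = 96 cm; v ends 48 cm/s.
8–11 s: v starts 48 cm/s; Δx = 48·3 + ½·-8·3² = 108 cm; v ends 24 cm/s.
x(11) = -2 + Σ Δx = 210 cm.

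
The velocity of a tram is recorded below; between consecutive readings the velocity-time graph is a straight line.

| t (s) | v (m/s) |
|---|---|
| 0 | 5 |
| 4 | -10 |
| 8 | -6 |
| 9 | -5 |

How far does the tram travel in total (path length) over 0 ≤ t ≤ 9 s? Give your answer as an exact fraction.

325/6 m

Distance (not displacement) is the total path length: add the absolute areas under v-t.
0–4 s: v = 0 at t = 4/3 s; triangle areas 10/3 + 40/3 = 50/3 m
4–8 s: |½(-10 + -6)(4)| = 32 m
8–9 s: |½(-6 + -5)(1)| = 5.5 m
Total distance = 325/6 m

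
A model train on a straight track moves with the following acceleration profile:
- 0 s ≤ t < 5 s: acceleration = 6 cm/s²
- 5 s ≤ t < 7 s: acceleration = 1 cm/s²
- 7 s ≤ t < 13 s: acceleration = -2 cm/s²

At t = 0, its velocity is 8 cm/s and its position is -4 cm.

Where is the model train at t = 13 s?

393 cm

On each constant-a segment, Δv = aΔt and Δx = v₀Δt + ½aΔt²; chain segment to segment.
0–5 s: v starts 8 cm/s; Δx = 8·5 + ½·6·5² = 115 cm; v ends 38 cm/s.
5–7 s: v starts 38 cm/s; Δx = 38·2 + ½·1·2² = 78 cm; v ends 40 cm/s.
7–13 s: v starts 40 cm/s; Δx = 40·6 + ½·-2·6² = 204 cm; v ends 28 cm/s.
x(13) = -4 + Σ Δx = 393 cm.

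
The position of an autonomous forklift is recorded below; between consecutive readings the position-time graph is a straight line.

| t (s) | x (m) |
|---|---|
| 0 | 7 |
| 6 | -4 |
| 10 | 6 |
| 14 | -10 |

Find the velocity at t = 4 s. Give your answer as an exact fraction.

Velocity is the slope of the x-t graph on 0–6 s: (-4 − 7)/(6 − 0) = -11/6 m/s.

-11/6 m/s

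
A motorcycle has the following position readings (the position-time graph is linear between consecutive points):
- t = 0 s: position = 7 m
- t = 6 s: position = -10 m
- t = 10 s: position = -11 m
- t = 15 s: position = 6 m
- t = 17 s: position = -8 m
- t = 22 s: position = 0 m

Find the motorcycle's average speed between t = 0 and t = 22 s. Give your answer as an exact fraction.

57/22 m/s

Average speed = (total path length)/(elapsed time); on a piecewise-linear x-t graph the path length is Σ|Δx|.
0–6 s: |Δx| = |-10 − 7| = 17 m
6–10 s: |Δx| = |-11 − -10| = 1 m
10–15 s: |Δx| = |6 − -11| = 17 m
15–17 s: |Δx| = |-8 − 6| = 14 m
17–22 s: |Δx| = |0 − -8| = 8 m
Total path = 57 m; average speed = 57/22 = 57/22 m/s.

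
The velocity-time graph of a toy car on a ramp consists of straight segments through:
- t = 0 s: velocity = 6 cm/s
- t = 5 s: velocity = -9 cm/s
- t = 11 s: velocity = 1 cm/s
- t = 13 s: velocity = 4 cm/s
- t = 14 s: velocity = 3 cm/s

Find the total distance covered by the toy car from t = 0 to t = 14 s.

52.6 cm

Total distance travelled is ∫|v| dt — sum the magnitudes of each area piece.
0–5 s: v = 0 at t = 2 s; triangle areas 6 + 13.5 = 19.5 cm
5–11 s: v = 0 at t = 10.4 s; triangle areas 24.3 + 0.3 = 24.6 cm
11–13 s: |½(1 + 4)(2)| = 5 cm
13–14 s: |½(4 + 3)(1)| = 3.5 cm
Total distance = 52.6 cm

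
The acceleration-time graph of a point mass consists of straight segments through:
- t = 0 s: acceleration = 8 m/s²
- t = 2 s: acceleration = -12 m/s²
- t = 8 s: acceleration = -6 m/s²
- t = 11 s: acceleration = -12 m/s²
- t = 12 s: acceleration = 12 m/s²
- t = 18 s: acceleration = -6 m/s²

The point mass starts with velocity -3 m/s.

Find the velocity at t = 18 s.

Δv equals the area under the a-t graph; then v = v₀ + Δv.
0–2 s: ½(8 + -12)(2) = -4 m/s
2–8 s: ½(-12 + -6)(6) = -54 m/s
8–11 s: ½(-6 + -12)(3) = -27 m/s
11–12 s: ½(-12 + 12)(1) = 0 m/s
12–18 s: ½(12 + -6)(6) = 18 m/s
Δv = -67 m/s, so v(18) = -3 + (-67) = -70 m/s.

-70 m/s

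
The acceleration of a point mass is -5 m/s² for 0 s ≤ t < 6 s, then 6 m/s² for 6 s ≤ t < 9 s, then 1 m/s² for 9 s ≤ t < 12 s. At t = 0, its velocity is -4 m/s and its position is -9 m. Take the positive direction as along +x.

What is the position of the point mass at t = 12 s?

-241.5 m

On each constant-a segment, Δv = aΔt and Δx = v₀Δt + ½aΔt²; chain segment to segment.
0–6 s: v starts -4 m/s; Δx = -4·6 + ½·-5·6² = -114 m; v ends -34 m/s.
6–9 s: v starts -34 m/s; Δx = -34·3 + ½·6·3² = -75 m; v ends -16 m/s.
9–12 s: v starts -16 m/s; Δx = -16·3 + ½·1·3² = -43.5 m; v ends -13 m/s.
x(12) = -9 + Σ Δx = -241.5 m.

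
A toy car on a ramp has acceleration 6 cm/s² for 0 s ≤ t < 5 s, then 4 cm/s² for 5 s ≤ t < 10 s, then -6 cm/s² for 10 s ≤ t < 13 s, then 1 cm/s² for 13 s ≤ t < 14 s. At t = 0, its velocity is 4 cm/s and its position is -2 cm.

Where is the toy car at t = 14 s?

On each constant-a segment, Δv = aΔt and Δx = v₀Δt + ½aΔt²; chain segment to segment.
0–5 s: v starts 4 cm/s; Δx = 4·5 + ½·6·5² = 95 cm; v ends 34 cm/s.
5–10 s: v starts 34 cm/s; Δx = 34·5 + ½·4·5² = 220 cm; v ends 54 cm/s.
10–13 s: v starts 54 cm/s; Δx = 54·3 + ½·-6·3² = 135 cm; v ends 36 cm/s.
13–14 s: v starts 36 cm/s; Δx = 36·1 + ½·1·1² = 36.5 cm; v ends 37 cm/s.
x(14) = -2 + Σ Δx = 484.5 cm.

484.5 cm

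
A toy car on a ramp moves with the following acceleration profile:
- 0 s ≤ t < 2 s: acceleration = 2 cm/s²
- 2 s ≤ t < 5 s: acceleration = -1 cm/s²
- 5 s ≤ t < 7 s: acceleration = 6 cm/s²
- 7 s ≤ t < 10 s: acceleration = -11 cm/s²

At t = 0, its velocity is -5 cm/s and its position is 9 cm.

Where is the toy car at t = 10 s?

On each constant-a segment, Δv = aΔt and Δx = v₀Δt + ½aΔt²; chain segment to segment.
0–2 s: v starts -5 cm/s; Δx = -5·2 + ½·2·2² = -6 cm; v ends -1 cm/s.
2–5 s: v starts -1 cm/s; Δx = -1·3 + ½·-1·3² = -7.5 cm; v ends -4 cm/s.
5–7 s: v starts -4 cm/s; Δx = -4·2 + ½·6·2² = 4 cm; v ends 8 cm/s.
7–10 s: v starts 8 cm/s; Δx = 8·3 + ½·-11·3² = -25.5 cm; v ends -25 cm/s.
x(10) = 9 + Σ Δx = -26 cm.

-26 cm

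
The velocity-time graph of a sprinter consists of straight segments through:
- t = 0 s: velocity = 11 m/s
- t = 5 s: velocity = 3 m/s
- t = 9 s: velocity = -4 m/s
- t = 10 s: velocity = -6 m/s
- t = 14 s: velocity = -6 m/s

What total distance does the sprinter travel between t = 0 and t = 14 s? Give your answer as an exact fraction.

498/7 m

Total distance travelled is ∫|v| dt — sum the magnitudes of each area piece.
0–5 s: |½(11 + 3)(5)| = 35 m
5–9 s: v = 0 at t = 47/7 s; triangle areas 18/7 + 32/7 = 50/7 m
9–10 s: |½(-4 + -6)(1)| = 5 m
10–14 s: |-6| × 4 = 24 m
Total distance = 498/7 m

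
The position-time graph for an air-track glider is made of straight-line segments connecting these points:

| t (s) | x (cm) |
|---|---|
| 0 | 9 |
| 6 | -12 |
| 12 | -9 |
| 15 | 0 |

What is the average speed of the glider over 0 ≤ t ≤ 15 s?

Average speed = (total path length)/(elapsed time); on a piecewise-linear x-t graph the path length is Σ|Δx|.
0–6 s: |Δx| = |-12 − 9| = 21 cm
6–12 s: |Δx| = |-9 − -12| = 3 cm
12–15 s: |Δx| = |0 − -9| = 9 cm
Total path = 33 cm; average speed = 33/15 = 2.2 cm/s.

2.2 cm/s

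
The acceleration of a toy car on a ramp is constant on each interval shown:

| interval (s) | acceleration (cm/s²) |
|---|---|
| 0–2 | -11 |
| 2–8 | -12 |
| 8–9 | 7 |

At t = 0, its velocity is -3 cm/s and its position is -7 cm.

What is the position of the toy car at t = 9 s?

-494.5 cm

On each constant-a segment, Δv = aΔt and Δx = v₀Δt + ½aΔt²; chain segment to segment.
0–2 s: v starts -3 cm/s; Δx = -3·2 + ½·-11·2² = -28 cm; v ends -25 cm/s.
2–8 s: v starts -25 cm/s; Δx = -25·6 + ½·-12·6² = -366 cm; v ends -97 cm/s.
8–9 s: v starts -97 cm/s; Δx = -97·1 + ½·7·1² = -93.5 cm; v ends -90 cm/s.
x(9) = -7 + Σ Δx = -494.5 cm.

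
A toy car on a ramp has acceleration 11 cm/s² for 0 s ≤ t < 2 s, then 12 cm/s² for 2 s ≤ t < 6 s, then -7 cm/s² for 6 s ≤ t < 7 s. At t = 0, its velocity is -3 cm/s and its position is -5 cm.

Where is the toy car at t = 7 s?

On each constant-a segment, Δv = aΔt and Δx = v₀Δt + ½aΔt²; chain segment to segment.
0–2 s: v starts -3 cm/s; Δx = -3·2 + ½·11·2² = 16 cm; v ends 19 cm/s.
2–6 s: v starts 19 cm/s; Δx = 19·4 + ½·12·4² = 172 cm; v ends 67 cm/s.
6–7 s: v starts 67 cm/s; Δx = 67·1 + ½·-7·1² = 63.5 cm; v ends 60 cm/s.
x(7) = -5 + Σ Δx = 246.5 cm.

246.5 cm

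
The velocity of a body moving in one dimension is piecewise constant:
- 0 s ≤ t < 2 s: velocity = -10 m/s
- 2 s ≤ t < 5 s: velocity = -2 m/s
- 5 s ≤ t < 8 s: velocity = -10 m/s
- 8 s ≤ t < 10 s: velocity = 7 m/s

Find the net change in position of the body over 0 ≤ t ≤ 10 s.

Net displacement equals the area under the velocity-time graph (areas below the axis count negative).
0–2 s: -10 × 2 = -20 m
2–5 s: -2 × 3 = -6 m
5–8 s: -10 × 3 = -30 m
8–10 s: 7 × 2 = 14 m
Net displacement = -42 m

-42 m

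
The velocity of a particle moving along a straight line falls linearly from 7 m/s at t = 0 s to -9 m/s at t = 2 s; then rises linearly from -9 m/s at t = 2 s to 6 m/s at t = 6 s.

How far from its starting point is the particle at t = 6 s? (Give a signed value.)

Net displacement equals the area under the velocity-time graph (areas below the axis count negative).
0–2 s: ½(7 + -9)(2) = -2 m
2–6 s: ½(-9 + 6)(4) = -6 m
Net displacement = -8 m

-8 m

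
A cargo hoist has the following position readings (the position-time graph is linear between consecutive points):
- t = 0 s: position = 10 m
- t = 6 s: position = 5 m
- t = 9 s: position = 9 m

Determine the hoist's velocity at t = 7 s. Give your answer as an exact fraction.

Velocity is the slope of the x-t graph on 6–9 s: (9 − 5)/(9 − 6) = 4/3 m/s.

4/3 m/s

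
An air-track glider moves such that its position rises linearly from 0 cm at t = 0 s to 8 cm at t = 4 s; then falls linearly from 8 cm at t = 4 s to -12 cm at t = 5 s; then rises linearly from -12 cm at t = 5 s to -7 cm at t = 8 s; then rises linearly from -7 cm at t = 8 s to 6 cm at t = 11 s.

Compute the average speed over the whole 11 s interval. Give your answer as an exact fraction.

Average speed = (total path length)/(elapsed time); on a piecewise-linear x-t graph the path length is Σ|Δx|.
0–4 s: |Δx| = |8 − 0| = 8 cm
4–5 s: |Δx| = |-12 − 8| = 20 cm
5–8 s: |Δx| = |-7 − -12| = 5 cm
8–11 s: |Δx| = |6 − -7| = 13 cm
Total path = 46 cm; average speed = 46/11 = 46/11 cm/s.

46/11 cm/s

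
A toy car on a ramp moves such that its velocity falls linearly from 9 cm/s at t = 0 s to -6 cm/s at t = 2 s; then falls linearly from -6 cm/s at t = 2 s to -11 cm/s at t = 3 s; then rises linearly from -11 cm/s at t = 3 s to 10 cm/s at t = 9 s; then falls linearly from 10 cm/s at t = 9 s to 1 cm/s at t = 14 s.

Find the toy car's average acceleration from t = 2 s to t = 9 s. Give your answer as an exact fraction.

16/7 cm/s²

Average acceleration = Δv/Δt = (10 − -6)/(9 − 2) = 16/7 cm/s².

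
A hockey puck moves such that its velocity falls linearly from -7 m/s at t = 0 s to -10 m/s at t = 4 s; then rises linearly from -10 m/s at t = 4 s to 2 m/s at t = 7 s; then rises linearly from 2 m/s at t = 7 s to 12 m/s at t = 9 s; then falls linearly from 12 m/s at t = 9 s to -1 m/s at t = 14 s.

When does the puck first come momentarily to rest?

v changes sign on 4–7 s (from -10 to 2); the graph is linear there, so v = 0 at t = 4 + (10)·(7 − 4)/(2 − -10) = 6.5 s.

t = 6.5 s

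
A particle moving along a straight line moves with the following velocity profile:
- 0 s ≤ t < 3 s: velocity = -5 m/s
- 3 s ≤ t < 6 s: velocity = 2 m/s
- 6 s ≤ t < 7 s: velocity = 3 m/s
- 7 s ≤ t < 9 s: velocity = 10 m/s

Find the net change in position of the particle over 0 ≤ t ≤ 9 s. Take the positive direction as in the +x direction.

Net displacement equals the area under the velocity-time graph (areas below the axis count negative).
0–3 s: -5 × 3 = -15 m
3–6 s: 2 × 3 = 6 m
6–7 s: 3 × 1 = 3 m
7–9 s: 10 × 2 = 20 m
Net displacement = 14 m

14 m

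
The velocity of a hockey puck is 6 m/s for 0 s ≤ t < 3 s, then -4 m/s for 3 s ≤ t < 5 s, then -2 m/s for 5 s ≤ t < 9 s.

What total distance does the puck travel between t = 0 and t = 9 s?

Distance (not displacement) is the total path length: add the absolute areas under v-t.
0–3 s: |6| × 3 = 18 m
3–5 s: |-4| × 2 = 8 m
5–9 s: |-2| × 4 = 8 m
Total distance = 34 m

34 m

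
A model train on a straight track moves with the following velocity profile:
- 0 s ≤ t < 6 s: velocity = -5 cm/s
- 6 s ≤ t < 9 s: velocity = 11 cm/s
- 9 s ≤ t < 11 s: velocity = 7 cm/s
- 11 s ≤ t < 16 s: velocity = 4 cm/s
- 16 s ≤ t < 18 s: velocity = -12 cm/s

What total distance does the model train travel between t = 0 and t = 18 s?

Total distance travelled is ∫|v| dt — sum the magnitudes of each area piece.
0–6 s: |-5| × 6 = 30 cm
6–9 s: |11| × 3 = 33 cm
9–11 s: |7| × 2 = 14 cm
11–16 s: |4| × 5 = 20 cm
16–18 s: |-12| × 2 = 24 cm
Total distance = 121 cm

121 cm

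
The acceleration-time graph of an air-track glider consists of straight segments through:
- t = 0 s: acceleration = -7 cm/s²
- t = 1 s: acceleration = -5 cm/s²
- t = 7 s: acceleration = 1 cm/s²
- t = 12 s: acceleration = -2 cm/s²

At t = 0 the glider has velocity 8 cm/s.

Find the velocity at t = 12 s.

-12.5 cm/s

Δv equals the area under the a-t graph; then v = v₀ + Δv.
0–1 s: ½(-7 + -5)(1) = -6 cm/s
1–7 s: ½(-5 + 1)(6) = -12 cm/s
7–12 s: ½(1 + -2)(5) = -2.5 cm/s
Δv = -20.5 cm/s, so v(12) = 8 + (-20.5) = -12.5 cm/s.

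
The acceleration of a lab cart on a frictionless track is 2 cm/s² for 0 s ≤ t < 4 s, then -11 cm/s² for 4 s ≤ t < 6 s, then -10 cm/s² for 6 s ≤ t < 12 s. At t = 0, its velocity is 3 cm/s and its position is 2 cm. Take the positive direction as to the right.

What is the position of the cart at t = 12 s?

-216 cm

On each constant-a segment, Δv = aΔt and Δx = v₀Δt + ½aΔt²; chain segment to segment.
0–4 s: v starts 3 cm/s; Δx = 3·4 + ½·2·4² = 28 cm; v ends 11 cm/s.
4–6 s: v starts 11 cm/s; Δx = 11·2 + ½·-11·2² = 0 cm; v ends -11 cm/s.
6–12 s: v starts -11 cm/s; Δx = -11·6 + ½·-10·6² = -246 cm; v ends -71 cm/s.
x(12) = 2 + Σ Δx = -216 cm.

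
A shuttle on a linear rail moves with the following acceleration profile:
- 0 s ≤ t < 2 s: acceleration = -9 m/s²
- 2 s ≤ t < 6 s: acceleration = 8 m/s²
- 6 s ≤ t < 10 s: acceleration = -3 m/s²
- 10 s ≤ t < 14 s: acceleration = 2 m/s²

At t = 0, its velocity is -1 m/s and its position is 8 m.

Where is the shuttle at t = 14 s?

24 m

On each constant-a segment, Δv = aΔt and Δx = v₀Δt + ½aΔt²; chain segment to segment.
0–2 s: v starts -1 m/s; Δx = -1·2 + ½·-9·2² = -20 m; v ends -19 m/s.
2–6 s: v starts -19 m/s; Δx = -19·4 + ½·8·4² = -12 m; v ends 13 m/s.
6–10 s: v starts 13 m/s; Δx = 13·4 + ½·-3·4² = 28 m; v ends 1 m/s.
10–14 s: v starts 1 m/s; Δx = 1·4 + ½·2·4² = 20 m; v ends 9 m/s.
x(14) = 8 + Σ Δx = 24 m.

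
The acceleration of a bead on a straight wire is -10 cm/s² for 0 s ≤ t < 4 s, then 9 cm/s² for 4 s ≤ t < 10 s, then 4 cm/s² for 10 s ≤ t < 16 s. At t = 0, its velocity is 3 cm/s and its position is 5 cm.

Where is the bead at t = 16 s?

51 cm

On each constant-a segment, Δv = aΔt and Δx = v₀Δt + ½aΔt²; chain segment to segment.
0–4 s: v starts 3 cm/s; Δx = 3·4 + ½·-10·4² = -68 cm; v ends -37 cm/s.
4–10 s: v starts -37 cm/s; Δx = -37·6 + ½·9·6² = -60 cm; v ends 17 cm/s.
10–16 s: v starts 17 cm/s; Δx = 17·6 + ½·4·6² = 174 cm; v ends 41 cm/s.
x(16) = 5 + Σ Δx = 51 cm.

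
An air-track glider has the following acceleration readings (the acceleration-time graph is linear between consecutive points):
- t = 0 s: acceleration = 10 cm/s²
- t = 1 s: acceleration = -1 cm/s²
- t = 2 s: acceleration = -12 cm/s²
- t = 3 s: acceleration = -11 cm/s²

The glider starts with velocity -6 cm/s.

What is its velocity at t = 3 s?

Δv equals the area under the a-t graph; then v = v₀ + Δv.
0–1 s: ½(10 + -1)(1) = 4.5 cm/s
1–2 s: ½(-1 + -12)(1) = -6.5 cm/s
2–3 s: ½(-12 + -11)(1) = -11.5 cm/s
Δv = -13.5 cm/s, so v(3) = -6 + (-13.5) = -19.5 cm/s.

-19.5 cm/s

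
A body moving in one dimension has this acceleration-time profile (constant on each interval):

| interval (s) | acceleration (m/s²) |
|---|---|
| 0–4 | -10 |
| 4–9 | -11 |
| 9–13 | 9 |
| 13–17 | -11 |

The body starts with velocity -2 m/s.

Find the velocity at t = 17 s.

Δv equals the area under the a-t graph; then v = v₀ + Δv.
0–4 s: -10 × 4 = -40 m/s
4–9 s: -11 × 5 = -55 m/s
9–13 s: 9 × 4 = 36 m/s
13–17 s: -11 × 4 = -44 m/s
Δv = -103 m/s, so v(17) = -2 + (-103) = -105 m/s.

-105 m/s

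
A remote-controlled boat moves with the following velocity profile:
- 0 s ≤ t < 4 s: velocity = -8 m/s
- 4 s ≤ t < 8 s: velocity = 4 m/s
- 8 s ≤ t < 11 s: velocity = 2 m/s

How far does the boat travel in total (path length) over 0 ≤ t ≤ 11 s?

Distance (not displacement) is the total path length: add the absolute areas under v-t.
0–4 s: |-8| × 4 = 32 m
4–8 s: |4| × 4 = 16 m
8–11 s: |2| × 3 = 6 m
Total distance = 54 m

54 m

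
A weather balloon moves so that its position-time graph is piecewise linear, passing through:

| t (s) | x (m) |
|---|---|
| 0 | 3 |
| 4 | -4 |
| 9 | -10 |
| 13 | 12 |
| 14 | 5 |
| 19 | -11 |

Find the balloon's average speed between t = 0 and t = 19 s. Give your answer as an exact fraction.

Average speed = (total path length)/(elapsed time); on a piecewise-linear x-t graph the path length is Σ|Δx|.
0–4 s: |Δx| = |-4 − 3| = 7 m
4–9 s: |Δx| = |-10 − -4| = 6 m
9–13 s: |Δx| = |12 − -10| = 22 m
13–14 s: |Δx| = |5 − 12| = 7 m
14–19 s: |Δx| = |-11 − 5| = 16 m
Total path = 58 m; average speed = 58/19 = 58/19 m/s.

58/19 m/s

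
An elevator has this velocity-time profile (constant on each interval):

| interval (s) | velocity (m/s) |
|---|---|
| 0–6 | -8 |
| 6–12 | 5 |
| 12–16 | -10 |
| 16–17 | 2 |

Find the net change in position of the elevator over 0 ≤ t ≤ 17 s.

-56 m

Net displacement equals the area under the velocity-time graph (areas below the axis count negative).
0–6 s: -8 × 6 = -48 m
6–12 s: 5 × 6 = 30 m
12–16 s: -10 × 4 = -40 m
16–17 s: 2 × 1 = 2 m
Net displacement = -56 m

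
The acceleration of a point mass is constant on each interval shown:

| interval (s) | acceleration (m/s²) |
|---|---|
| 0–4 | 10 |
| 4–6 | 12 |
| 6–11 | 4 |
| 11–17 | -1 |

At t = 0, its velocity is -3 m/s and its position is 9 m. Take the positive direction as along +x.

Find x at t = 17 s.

On each constant-a segment, Δv = aΔt and Δx = v₀Δt + ½aΔt²; chain segment to segment.
0–4 s: v starts -3 m/s; Δx = -3·4 + ½·10·4² = 68 m; v ends 37 m/s.
4–6 s: v starts 37 m/s; Δx = 37·2 + ½·12·2² = 98 m; v ends 61 m/s.
6–11 s: v starts 61 m/s; Δx = 61·5 + ½·4·5² = 355 m; v ends 81 m/s.
11–17 s: v starts 81 m/s; Δx = 81·6 + ½·-1·6² = 468 m; v ends 75 m/s.
x(17) = 9 + Σ Δx = 998 m.

998 m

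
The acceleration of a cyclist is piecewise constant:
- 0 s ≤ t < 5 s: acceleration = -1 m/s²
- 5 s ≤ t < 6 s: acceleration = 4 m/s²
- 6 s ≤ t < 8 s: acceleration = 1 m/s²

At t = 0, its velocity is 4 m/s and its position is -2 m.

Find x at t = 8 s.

14.5 m

On each constant-a segment, Δv = aΔt and Δx = v₀Δt + ½aΔt²; chain segment to segment.
0–5 s: v starts 4 m/s; Δx = 4·5 + ½·-1·5² = 7.5 m; v ends -1 m/s.
5–6 s: v starts -1 m/s; Δx = -1·1 + ½·4·1² = 1 m; v ends 3 m/s.
6–8 s: v starts 3 m/s; Δx = 3·2 + ½·1·2² = 8 m; v ends 5 m/s.
x(8) = -2 + Σ Δx = 14.5 m.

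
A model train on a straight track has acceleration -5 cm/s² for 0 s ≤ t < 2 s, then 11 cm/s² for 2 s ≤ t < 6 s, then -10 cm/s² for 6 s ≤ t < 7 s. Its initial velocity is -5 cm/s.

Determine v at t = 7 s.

Δv equals the area under the a-t graph; then v = v₀ + Δv.
0–2 s: -5 × 2 = -10 cm/s
2–6 s: 11 × 4 = 44 cm/s
6–7 s: -10 × 1 = -10 cm/s
Δv = 24 cm/s, so v(7) = -5 + (24) = 19 cm/s.

19 cm/s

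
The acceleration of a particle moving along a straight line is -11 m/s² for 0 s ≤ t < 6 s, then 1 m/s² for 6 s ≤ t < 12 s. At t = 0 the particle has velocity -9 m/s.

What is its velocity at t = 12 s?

-69 m/s

Δv equals the area under the a-t graph; then v = v₀ + Δv.
0–6 s: -11 × 6 = -66 m/s
6–12 s: 1 × 6 = 6 m/s
Δv = -60 m/s, so v(12) = -9 + (-60) = -69 m/s.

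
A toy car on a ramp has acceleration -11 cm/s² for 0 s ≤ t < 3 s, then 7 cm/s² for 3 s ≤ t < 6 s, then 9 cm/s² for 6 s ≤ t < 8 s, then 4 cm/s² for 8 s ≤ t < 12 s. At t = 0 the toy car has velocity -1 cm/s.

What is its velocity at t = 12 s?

Δv equals the area under the a-t graph; then v = v₀ + Δv.
0–3 s: -11 × 3 = -33 cm/s
3–6 s: 7 × 3 = 21 cm/s
6–8 s: 9 × 2 = 18 cm/s
8–12 s: 4 × 4 = 16 cm/s
Δv = 22 cm/s, so v(12) = -1 + (22) = 21 cm/s.

21 cm/s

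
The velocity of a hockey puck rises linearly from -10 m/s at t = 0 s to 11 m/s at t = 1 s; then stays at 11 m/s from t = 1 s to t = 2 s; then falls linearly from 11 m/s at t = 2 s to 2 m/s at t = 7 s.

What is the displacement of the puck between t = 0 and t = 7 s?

Displacement is the signed area under the v-t curve.
0–1 s: ½(-10 + 11)(1) = 0.5 m
1–2 s: 11 × 1 = 11 m
2–7 s: ½(11 + 2)(5) = 32.5 m
Net displacement = 44 m

44 m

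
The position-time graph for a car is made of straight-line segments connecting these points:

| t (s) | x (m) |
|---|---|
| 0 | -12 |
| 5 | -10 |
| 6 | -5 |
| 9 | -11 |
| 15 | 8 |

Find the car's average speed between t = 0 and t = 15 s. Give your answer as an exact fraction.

32/15 m/s

Average speed = (total path length)/(elapsed time); on a piecewise-linear x-t graph the path length is Σ|Δx|.
0–5 s: |Δx| = |-10 − -12| = 2 m
5–6 s: |Δx| = |-5 − -10| = 5 m
6–9 s: |Δx| = |-11 − -5| = 6 m
9–15 s: |Δx| = |8 − -11| = 19 m
Total path = 32 m; average speed = 32/15 = 32/15 m/s.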